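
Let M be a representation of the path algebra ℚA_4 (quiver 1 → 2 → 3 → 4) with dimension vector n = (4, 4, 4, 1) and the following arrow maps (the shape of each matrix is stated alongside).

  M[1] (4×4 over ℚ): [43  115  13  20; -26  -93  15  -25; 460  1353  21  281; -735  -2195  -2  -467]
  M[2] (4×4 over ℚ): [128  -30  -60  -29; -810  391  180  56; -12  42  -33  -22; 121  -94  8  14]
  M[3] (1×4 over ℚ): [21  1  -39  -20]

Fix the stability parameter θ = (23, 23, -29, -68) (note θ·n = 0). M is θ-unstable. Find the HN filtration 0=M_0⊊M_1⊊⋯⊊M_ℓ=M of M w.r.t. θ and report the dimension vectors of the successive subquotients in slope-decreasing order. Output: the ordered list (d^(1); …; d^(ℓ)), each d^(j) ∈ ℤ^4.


Via rank(M_{q-1}∘⋯∘M_p): M ≅ I[1,3]^3, I[1,4].
μ_θ-semistable layers: μ^(1)=17/3; μ^(2)=-51/4

((3, 3, 3, 0); (1, 1, 1, 1))


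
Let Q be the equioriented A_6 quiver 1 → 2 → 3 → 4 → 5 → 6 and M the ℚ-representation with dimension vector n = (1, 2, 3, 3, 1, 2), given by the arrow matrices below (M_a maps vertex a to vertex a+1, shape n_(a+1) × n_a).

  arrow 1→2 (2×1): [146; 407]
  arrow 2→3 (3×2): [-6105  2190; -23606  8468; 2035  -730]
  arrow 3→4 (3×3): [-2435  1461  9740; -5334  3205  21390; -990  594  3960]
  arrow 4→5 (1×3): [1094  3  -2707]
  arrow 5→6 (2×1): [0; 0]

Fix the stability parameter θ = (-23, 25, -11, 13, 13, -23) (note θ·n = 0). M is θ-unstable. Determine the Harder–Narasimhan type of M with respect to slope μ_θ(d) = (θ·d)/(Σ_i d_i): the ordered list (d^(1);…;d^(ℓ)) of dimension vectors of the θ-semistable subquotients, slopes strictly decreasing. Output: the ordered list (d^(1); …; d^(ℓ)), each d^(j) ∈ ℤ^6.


Interval decomposition of M: I[1,2], I[2,5], I[3,3], I[3,4], I[4,4], I[6,6]^2.
HN type (ℓ=5): μ^(1)=25; μ^(2)=13; μ^(3)=7; μ^(4)=-11; μ^(5)=-23

((0, 1, 0, 0, 0, 0); (0, 0, 0, 3, 1, 0); (0, 1, 1, 0, 0, 0); (0, 0, 2, 0, 0, 0); (1, 0, 0, 0, 0, 2))


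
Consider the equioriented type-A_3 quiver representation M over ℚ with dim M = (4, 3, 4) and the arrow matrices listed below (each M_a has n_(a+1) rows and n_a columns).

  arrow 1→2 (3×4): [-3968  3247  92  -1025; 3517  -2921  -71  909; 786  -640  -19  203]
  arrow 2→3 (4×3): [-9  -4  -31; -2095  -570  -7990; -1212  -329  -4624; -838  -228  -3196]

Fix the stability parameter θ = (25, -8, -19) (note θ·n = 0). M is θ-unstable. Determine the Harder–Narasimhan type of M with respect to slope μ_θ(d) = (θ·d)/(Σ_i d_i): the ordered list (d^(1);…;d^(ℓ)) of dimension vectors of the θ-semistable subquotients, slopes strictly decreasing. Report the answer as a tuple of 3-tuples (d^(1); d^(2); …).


Interval decomposition of M: I[1,1], I[1,3]^3, I[3,3].
HN type (ℓ=3): μ^(1)=25; μ^(2)=-2/3; μ^(3)=-19

((1, 0, 0); (3, 3, 3); (0, 0, 1))


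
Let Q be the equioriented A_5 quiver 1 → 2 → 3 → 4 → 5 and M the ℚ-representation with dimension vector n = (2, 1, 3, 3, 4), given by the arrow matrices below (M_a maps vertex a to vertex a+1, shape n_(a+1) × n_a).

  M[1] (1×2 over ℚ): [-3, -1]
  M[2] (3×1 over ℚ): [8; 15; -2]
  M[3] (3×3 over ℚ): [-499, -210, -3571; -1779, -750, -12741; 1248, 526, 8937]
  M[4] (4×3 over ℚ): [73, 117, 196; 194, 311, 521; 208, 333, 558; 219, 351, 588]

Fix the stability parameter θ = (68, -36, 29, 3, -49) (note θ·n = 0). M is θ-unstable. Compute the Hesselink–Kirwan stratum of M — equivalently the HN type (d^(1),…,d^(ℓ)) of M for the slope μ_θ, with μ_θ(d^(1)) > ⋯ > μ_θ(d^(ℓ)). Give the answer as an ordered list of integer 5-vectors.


Via rank(M_{q-1}∘⋯∘M_p): M ≅ I[1,1], I[1,3], I[3,5]^2, I[4,5], I[5,5].
μ_θ-semistable layers: μ^(1)=68; μ^(2)=29; μ^(3)=16; μ^(4)=-17/3; μ^(5)=-23; μ^(6)=-49

((1, 0, 0, 0, 0); (0, 0, 1, 0, 0); (1, 1, 0, 0, 0); (0, 0, 2, 2, 2); (0, 0, 0, 1, 1); (0, 0, 0, 0, 1))


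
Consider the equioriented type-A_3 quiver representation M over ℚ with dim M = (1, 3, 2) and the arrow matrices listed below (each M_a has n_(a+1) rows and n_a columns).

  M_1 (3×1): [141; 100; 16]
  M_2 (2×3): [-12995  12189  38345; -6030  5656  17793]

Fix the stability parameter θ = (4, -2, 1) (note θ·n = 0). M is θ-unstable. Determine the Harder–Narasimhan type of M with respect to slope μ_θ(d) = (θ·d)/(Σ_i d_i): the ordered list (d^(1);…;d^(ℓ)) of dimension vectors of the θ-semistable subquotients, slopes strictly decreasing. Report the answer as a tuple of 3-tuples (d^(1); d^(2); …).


Via rank(M_{q-1}∘⋯∘M_p): M ≅ I[1,3], I[2,2], I[2,3].
μ_θ-semistable layers: μ^(1)=1; μ^(2)=-2

((1, 1, 2); (0, 2, 0))


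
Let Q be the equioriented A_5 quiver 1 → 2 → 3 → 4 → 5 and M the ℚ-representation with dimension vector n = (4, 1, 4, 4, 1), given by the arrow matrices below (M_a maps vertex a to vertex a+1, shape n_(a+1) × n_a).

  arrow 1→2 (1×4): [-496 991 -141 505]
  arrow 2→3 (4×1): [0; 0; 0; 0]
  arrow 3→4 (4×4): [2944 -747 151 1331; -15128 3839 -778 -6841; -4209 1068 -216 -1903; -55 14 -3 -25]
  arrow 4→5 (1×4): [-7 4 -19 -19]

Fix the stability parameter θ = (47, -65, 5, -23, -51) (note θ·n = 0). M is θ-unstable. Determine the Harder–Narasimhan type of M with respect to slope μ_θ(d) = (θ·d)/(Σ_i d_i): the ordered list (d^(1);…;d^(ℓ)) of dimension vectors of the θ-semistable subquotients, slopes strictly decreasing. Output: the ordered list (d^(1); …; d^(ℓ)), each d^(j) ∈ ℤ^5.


Barcode: M ≅ I[1,1]^3, I[1,2], I[3,3], I[3,4]^2, I[3,5], I[4,4]. HN layers by μ_θ (4 steps, strictly decreasing):
  μ^(1)=47; μ^(2)=5; μ^(3)=-9; μ^(4)=-23

((3, 0, 0, 0, 0); (0, 0, 1, 0, 0); (1, 1, 2, 2, 0); (0, 0, 1, 2, 1))


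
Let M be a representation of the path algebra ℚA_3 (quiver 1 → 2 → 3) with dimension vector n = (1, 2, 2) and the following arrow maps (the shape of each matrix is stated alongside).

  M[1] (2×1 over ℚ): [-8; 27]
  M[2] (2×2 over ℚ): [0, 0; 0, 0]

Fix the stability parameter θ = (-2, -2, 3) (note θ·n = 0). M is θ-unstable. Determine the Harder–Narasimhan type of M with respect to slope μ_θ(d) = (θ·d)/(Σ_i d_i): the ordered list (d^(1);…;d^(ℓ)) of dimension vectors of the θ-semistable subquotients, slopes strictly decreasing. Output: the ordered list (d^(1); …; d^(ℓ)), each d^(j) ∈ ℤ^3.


Barcode: M ≅ I[1,2], I[2,2], I[3,3]^2. HN layers by μ_θ (2 steps, strictly decreasing):
  μ^(1)=3; μ^(2)=-2

((0, 0, 2); (1, 2, 0))


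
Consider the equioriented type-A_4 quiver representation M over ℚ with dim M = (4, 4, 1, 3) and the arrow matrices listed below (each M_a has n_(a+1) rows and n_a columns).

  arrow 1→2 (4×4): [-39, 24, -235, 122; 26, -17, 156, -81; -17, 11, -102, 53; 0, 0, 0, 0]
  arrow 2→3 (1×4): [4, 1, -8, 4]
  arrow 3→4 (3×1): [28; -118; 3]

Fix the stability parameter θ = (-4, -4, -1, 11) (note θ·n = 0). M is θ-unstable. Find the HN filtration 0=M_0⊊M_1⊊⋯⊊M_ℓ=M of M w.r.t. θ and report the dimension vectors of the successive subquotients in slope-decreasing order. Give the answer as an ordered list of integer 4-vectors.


Via rank(M_{q-1}∘⋯∘M_p): M ≅ I[1,1], I[1,2]^2, I[1,4], I[2,2], I[4,4]^2.
μ_θ-semistable layers: μ^(1)=11; μ^(2)=-1; μ^(3)=-4

((0, 0, 0, 3); (0, 0, 1, 0); (4, 4, 0, 0))


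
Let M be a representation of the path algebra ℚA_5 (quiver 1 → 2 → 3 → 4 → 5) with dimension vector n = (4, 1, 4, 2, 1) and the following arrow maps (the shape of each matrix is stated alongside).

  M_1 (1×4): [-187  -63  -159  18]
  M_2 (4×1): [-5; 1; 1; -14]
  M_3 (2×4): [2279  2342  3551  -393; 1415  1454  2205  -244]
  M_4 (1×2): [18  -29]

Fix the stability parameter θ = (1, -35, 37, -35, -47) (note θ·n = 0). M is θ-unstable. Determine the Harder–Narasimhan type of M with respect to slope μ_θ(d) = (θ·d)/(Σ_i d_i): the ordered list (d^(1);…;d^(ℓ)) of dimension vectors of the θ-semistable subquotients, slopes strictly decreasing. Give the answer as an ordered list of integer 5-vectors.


Via rank(M_{q-1}∘⋯∘M_p): M ≅ I[1,1]^3, I[1,3], I[3,3], I[3,4], I[3,5].
μ_θ-semistable layers: μ^(1)=37; μ^(2)=1; μ^(3)=-15; μ^(4)=-17

((0, 0, 2, 0, 0); (3, 0, 1, 1, 0); (0, 0, 1, 1, 1); (1, 1, 0, 0, 0))


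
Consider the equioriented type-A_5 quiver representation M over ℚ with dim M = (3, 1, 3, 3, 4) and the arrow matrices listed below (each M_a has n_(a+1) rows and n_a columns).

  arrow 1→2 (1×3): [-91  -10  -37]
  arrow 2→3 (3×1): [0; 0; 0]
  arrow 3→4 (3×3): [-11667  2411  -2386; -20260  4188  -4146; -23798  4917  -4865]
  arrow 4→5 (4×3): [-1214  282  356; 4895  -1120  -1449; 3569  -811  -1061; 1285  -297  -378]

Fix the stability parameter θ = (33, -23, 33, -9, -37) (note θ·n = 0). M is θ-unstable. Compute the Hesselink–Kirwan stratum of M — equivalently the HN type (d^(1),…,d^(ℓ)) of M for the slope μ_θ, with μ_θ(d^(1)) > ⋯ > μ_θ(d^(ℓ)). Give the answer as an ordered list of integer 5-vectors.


Via rank(M_{q-1}∘⋯∘M_p): M ≅ I[1,1]^2, I[1,2], I[3,5]^3, I[5,5].
μ_θ-semistable layers: μ^(1)=33; μ^(2)=5; μ^(3)=-13/3; μ^(4)=-37

((2, 0, 0, 0, 0); (1, 1, 0, 0, 0); (0, 0, 3, 3, 3); (0, 0, 0, 0, 1))


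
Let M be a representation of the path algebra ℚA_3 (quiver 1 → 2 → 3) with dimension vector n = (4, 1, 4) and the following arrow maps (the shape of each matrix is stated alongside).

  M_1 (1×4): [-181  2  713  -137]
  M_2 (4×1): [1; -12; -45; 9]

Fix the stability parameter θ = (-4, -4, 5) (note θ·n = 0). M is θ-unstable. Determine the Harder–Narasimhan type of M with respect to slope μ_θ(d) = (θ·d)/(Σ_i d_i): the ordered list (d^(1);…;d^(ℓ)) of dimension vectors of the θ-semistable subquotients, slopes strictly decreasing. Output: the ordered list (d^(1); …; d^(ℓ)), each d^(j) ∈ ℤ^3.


Interval decomposition of M: I[1,1]^3, I[1,3], I[3,3]^3.
HN type (ℓ=2): μ^(1)=5; μ^(2)=-4

((0, 0, 4); (4, 1, 0))


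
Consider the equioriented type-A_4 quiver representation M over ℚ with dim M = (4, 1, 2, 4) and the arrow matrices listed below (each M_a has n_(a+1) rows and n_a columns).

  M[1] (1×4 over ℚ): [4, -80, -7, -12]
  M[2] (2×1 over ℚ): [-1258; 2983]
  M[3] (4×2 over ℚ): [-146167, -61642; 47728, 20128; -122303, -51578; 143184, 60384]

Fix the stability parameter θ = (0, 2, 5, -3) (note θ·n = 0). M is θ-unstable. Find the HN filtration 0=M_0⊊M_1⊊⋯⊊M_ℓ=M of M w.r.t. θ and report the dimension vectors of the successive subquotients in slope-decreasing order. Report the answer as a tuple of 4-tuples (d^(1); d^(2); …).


Via rank(M_{q-1}∘⋯∘M_p): M ≅ I[1,1]^3, I[1,3], I[3,4], I[4,4]^3.
μ_θ-semistable layers: μ^(1)=5; μ^(2)=2; μ^(3)=1; μ^(4)=0; μ^(5)=-3

((0, 0, 1, 0); (0, 1, 0, 0); (0, 0, 1, 1); (4, 0, 0, 0); (0, 0, 0, 3))


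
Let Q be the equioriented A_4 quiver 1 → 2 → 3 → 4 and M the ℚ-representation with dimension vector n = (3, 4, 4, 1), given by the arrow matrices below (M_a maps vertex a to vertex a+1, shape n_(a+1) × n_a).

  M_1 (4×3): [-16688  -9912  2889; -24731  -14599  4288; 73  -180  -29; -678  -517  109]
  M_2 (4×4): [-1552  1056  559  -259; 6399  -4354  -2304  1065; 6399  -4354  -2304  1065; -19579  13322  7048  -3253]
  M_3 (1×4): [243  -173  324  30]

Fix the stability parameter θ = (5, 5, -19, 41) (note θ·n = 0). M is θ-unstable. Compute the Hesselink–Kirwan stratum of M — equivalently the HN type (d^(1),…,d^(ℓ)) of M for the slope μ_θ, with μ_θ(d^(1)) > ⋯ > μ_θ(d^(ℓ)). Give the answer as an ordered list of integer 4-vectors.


Via rank(M_{q-1}∘⋯∘M_p): M ≅ I[1,2], I[1,3], I[1,4], I[2,2], I[3,3]^2.
μ_θ-semistable layers: μ^(1)=41; μ^(2)=5; μ^(3)=-3; μ^(4)=-19

((0, 0, 0, 1); (1, 2, 0, 0); (2, 2, 2, 0); (0, 0, 2, 0))


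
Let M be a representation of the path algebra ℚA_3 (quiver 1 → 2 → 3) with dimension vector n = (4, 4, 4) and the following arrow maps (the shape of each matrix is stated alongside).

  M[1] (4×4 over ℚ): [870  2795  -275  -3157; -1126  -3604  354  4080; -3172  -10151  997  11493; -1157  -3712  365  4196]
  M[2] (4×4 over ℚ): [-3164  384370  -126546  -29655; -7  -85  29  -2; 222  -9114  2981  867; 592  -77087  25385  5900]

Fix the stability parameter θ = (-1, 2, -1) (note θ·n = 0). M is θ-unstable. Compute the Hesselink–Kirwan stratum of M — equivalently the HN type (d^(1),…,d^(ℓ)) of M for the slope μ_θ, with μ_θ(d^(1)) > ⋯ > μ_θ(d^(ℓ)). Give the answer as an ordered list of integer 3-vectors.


Interval decomposition of M: I[1,1], I[1,3]^3, I[2,3].
HN type (ℓ=2): μ^(1)=1/2; μ^(2)=-1

((0, 4, 4); (4, 0, 0))


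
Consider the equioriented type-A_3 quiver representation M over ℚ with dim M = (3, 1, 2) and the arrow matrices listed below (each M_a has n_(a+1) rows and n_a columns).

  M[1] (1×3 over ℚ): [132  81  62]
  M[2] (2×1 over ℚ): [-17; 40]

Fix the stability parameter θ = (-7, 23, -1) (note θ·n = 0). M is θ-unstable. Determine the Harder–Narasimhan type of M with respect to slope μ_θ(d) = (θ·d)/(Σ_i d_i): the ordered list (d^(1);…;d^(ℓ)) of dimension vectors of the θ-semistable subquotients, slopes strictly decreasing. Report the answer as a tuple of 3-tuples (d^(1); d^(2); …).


Interval decomposition of M: I[1,1]^2, I[1,3], I[3,3].
HN type (ℓ=3): μ^(1)=11; μ^(2)=-1; μ^(3)=-7

((0, 1, 1); (0, 0, 1); (3, 0, 0))


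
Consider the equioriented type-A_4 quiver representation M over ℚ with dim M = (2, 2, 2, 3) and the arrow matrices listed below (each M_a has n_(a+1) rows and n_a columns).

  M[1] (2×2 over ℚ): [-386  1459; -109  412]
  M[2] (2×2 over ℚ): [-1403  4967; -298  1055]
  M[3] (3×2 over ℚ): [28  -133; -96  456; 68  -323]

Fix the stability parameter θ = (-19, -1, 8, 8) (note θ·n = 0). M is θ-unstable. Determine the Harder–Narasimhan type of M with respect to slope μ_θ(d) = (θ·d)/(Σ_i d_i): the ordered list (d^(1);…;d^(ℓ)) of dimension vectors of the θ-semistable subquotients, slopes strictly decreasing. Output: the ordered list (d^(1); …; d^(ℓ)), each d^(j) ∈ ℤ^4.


Via rank(M_{q-1}∘⋯∘M_p): M ≅ I[1,3], I[1,4], I[4,4]^2.
μ_θ-semistable layers: μ^(1)=8; μ^(2)=-1; μ^(3)=-19

((0, 0, 2, 3); (0, 2, 0, 0); (2, 0, 0, 0))


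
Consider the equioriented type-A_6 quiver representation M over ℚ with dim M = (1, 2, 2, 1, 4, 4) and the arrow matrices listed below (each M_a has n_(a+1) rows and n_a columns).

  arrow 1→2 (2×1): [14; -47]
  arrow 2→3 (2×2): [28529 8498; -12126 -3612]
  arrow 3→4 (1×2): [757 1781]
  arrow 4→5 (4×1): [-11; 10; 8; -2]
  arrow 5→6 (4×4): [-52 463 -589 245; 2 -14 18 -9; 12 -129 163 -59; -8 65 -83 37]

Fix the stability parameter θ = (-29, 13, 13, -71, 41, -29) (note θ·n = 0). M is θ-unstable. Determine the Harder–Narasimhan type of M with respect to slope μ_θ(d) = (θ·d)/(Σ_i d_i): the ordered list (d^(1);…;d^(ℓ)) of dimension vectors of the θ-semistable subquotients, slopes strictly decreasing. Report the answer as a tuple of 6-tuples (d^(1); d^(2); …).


Barcode: M ≅ I[1,2], I[2,5], I[3,3], I[5,5], I[5,6]^2, I[6,6]^2. HN layers by μ_θ (5 steps, strictly decreasing):
  μ^(1)=41; μ^(2)=13; μ^(3)=6; μ^(4)=-15; μ^(5)=-29

((0, 0, 0, 0, 2, 0); (0, 1, 1, 0, 0, 0); (0, 0, 0, 0, 2, 2); (0, 1, 1, 1, 0, 0); (1, 0, 0, 0, 0, 2))


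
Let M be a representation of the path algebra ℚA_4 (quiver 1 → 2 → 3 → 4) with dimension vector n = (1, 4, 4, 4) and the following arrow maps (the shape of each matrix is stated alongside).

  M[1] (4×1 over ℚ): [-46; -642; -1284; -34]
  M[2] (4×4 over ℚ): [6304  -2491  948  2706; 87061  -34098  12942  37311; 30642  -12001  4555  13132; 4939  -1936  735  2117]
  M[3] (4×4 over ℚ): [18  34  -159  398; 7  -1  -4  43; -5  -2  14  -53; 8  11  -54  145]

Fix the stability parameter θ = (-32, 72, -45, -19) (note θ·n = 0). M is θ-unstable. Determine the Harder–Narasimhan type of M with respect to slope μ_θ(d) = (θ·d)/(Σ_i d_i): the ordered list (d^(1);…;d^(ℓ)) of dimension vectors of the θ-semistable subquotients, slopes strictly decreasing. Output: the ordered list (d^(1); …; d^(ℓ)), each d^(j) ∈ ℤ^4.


Interval decomposition of M: I[1,4], I[2,4]^3.
HN type (ℓ=2): μ^(1)=8/3; μ^(2)=-32

((0, 4, 4, 4); (1, 0, 0, 0))


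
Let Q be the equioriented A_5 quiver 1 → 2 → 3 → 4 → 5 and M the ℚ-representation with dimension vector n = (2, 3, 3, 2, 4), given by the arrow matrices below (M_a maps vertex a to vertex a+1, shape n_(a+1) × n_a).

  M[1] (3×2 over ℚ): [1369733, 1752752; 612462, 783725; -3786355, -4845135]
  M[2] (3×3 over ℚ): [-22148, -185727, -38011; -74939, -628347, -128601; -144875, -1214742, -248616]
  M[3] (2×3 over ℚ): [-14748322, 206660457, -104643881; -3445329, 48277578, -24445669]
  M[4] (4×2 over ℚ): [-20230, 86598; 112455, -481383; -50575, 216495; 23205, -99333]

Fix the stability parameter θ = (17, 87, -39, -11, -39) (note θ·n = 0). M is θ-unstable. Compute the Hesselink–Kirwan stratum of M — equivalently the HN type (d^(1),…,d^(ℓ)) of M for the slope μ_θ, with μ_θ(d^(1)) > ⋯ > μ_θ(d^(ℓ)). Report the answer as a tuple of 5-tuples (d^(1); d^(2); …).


Via rank(M_{q-1}∘⋯∘M_p): M ≅ I[1,4], I[1,5], I[2,2], I[3,3], I[5,5]^3.
μ_θ-semistable layers: μ^(1)=87; μ^(2)=27/2; μ^(3)=3; μ^(4)=-39

((0, 1, 0, 0, 0); (1, 1, 1, 1, 0); (1, 1, 1, 1, 1); (0, 0, 1, 0, 3))


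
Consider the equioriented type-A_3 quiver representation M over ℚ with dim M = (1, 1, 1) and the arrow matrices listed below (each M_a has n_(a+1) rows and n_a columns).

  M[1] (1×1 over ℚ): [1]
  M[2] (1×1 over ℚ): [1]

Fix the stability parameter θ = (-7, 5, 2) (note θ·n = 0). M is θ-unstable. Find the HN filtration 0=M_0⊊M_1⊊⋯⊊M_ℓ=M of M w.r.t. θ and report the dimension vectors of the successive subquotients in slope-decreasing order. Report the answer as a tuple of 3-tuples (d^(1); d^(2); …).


Barcode: M ≅ I[1,3]. HN layers by μ_θ (2 steps, strictly decreasing):
  μ^(1)=7/2; μ^(2)=-7

((0, 1, 1); (1, 0, 0))


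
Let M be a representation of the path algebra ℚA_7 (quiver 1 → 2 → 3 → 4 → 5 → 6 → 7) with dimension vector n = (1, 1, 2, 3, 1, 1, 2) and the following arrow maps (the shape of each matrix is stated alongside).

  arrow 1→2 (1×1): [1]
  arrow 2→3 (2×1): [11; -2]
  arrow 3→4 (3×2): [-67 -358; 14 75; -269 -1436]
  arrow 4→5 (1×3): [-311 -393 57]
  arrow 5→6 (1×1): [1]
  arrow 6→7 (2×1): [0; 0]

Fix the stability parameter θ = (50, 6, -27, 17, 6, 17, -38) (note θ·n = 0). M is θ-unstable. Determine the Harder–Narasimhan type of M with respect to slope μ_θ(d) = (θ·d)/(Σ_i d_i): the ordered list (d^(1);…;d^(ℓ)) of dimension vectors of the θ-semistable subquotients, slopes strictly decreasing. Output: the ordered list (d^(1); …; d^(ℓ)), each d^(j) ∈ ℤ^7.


Interval decomposition of M: I[1,4], I[3,6], I[4,4], I[7,7]^2.
HN type (ℓ=5): μ^(1)=17; μ^(2)=23/2; μ^(3)=29/3; μ^(4)=-27; μ^(5)=-38

((0, 0, 0, 2, 0, 1, 0); (0, 0, 0, 1, 1, 0, 0); (1, 1, 1, 0, 0, 0, 0); (0, 0, 1, 0, 0, 0, 0); (0, 0, 0, 0, 0, 0, 2))


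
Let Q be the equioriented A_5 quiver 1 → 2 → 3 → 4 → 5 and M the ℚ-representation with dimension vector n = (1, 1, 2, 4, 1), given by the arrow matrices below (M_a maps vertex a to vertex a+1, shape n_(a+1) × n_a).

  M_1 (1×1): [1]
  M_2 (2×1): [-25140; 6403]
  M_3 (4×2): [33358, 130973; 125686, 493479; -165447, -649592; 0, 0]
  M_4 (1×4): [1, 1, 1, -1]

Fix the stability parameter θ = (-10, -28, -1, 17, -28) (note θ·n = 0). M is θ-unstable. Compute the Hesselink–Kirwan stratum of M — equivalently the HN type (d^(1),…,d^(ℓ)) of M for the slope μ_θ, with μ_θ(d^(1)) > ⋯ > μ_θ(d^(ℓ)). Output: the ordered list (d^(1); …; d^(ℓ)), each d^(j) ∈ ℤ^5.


Barcode: M ≅ I[1,4], I[3,5], I[4,4]^2. HN layers by μ_θ (4 steps, strictly decreasing):
  μ^(1)=17; μ^(2)=-1; μ^(3)=-4; μ^(4)=-19

((0, 0, 0, 3, 0); (0, 0, 1, 0, 0); (0, 0, 1, 1, 1); (1, 1, 0, 0, 0))


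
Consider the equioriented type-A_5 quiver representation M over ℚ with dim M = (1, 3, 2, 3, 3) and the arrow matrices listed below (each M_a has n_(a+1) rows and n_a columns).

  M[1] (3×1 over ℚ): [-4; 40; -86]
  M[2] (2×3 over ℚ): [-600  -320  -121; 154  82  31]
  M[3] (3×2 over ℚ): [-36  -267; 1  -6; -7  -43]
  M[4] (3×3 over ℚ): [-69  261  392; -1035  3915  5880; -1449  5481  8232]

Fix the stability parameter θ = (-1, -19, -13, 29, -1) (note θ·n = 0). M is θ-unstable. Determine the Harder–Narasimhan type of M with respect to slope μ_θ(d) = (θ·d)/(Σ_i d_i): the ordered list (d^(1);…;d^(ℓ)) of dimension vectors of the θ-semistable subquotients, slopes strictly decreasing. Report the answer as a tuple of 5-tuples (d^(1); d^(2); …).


Via rank(M_{q-1}∘⋯∘M_p): M ≅ I[1,5], I[2,2], I[2,4], I[4,4], I[5,5]^2.
μ_θ-semistable layers: μ^(1)=29; μ^(2)=14; μ^(3)=-1; μ^(4)=-11; μ^(5)=-13; μ^(6)=-19

((0, 0, 0, 2, 0); (0, 0, 0, 1, 1); (0, 0, 0, 0, 2); (1, 1, 1, 0, 0); (0, 0, 1, 0, 0); (0, 2, 0, 0, 0))


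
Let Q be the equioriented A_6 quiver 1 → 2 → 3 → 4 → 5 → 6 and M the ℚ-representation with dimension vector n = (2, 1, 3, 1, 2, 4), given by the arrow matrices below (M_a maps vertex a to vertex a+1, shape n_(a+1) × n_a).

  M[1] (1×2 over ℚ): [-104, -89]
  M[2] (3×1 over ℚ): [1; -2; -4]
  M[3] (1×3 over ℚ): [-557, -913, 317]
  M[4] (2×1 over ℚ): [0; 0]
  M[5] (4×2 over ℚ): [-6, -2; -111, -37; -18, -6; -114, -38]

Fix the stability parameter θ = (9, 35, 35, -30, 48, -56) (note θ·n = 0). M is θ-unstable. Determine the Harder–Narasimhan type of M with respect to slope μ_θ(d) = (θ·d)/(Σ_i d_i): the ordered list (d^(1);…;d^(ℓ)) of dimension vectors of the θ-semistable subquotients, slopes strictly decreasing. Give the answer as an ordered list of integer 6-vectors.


Interval decomposition of M: I[1,1], I[1,4], I[3,3]^2, I[5,5], I[5,6], I[6,6]^3.
HN type (ℓ=6): μ^(1)=48; μ^(2)=35; μ^(3)=40/3; μ^(4)=9; μ^(5)=-4; μ^(6)=-56

((0, 0, 0, 0, 1, 0); (0, 0, 2, 0, 0, 0); (0, 1, 1, 1, 0, 0); (2, 0, 0, 0, 0, 0); (0, 0, 0, 0, 1, 1); (0, 0, 0, 0, 0, 3))


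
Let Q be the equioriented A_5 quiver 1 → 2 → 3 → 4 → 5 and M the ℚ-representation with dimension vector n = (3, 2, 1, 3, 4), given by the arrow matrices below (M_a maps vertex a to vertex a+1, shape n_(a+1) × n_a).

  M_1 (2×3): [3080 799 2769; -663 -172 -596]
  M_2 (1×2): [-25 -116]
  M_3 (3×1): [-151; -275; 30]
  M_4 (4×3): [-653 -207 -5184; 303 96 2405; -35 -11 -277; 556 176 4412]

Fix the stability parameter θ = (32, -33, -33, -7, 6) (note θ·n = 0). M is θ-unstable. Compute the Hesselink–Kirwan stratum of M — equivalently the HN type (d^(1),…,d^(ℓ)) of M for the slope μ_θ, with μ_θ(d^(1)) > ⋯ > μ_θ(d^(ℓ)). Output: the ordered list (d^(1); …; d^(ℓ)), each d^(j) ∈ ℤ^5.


Interval decomposition of M: I[1,1], I[1,2], I[1,5], I[4,5]^2, I[5,5].
HN type (ℓ=5): μ^(1)=32; μ^(2)=6; μ^(3)=-1/2; μ^(4)=-7; μ^(5)=-34/3

((1, 0, 0, 0, 0); (0, 0, 0, 0, 4); (1, 1, 0, 0, 0); (0, 0, 0, 3, 0); (1, 1, 1, 0, 0))


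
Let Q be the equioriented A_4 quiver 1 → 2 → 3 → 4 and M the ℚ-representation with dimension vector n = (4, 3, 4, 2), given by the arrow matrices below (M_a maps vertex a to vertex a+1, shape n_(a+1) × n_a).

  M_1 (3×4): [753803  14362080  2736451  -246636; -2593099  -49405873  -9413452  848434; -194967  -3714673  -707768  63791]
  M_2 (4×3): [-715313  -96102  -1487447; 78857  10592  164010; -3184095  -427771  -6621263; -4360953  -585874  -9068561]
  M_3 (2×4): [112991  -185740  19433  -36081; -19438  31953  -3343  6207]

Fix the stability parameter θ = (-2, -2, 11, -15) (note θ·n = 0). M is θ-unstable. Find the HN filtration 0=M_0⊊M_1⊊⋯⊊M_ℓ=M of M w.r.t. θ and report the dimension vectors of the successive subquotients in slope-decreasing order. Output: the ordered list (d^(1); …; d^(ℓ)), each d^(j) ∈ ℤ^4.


Via rank(M_{q-1}∘⋯∘M_p): M ≅ I[1,1], I[1,3], I[1,4]^2, I[3,3].
μ_θ-semistable layers: μ^(1)=11; μ^(2)=-2

((0, 0, 2, 0); (4, 3, 2, 2))


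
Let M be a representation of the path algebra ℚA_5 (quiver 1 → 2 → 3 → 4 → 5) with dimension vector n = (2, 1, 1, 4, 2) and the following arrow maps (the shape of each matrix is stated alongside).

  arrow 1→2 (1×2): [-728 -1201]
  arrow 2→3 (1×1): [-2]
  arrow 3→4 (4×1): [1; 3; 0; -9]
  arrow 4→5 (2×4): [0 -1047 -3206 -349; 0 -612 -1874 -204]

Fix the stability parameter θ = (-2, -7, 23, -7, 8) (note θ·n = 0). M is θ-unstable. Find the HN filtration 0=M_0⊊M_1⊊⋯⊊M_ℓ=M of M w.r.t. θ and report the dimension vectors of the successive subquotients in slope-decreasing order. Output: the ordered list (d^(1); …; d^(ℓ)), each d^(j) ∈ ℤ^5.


Interval decomposition of M: I[1,1], I[1,4], I[4,4], I[4,5]^2.
HN type (ℓ=4): μ^(1)=8; μ^(2)=-2; μ^(3)=-9/2; μ^(4)=-7

((0, 0, 1, 1, 2); (1, 0, 0, 0, 0); (1, 1, 0, 0, 0); (0, 0, 0, 3, 0))


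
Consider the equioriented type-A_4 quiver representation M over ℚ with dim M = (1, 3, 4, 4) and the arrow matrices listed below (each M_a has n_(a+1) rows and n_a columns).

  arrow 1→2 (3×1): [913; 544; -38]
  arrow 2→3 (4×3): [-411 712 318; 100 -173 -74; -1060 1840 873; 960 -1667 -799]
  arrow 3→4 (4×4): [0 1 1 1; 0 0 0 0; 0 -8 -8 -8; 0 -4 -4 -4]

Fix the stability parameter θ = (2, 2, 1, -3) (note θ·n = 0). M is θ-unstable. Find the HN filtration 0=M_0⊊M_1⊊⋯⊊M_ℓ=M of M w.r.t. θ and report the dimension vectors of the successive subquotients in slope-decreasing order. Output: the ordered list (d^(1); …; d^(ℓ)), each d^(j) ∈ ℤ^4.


Interval decomposition of M: I[1,3], I[2,3]^2, I[3,4], I[4,4]^3.
HN type (ℓ=4): μ^(1)=5/3; μ^(2)=3/2; μ^(3)=-1; μ^(4)=-3

((1, 1, 1, 0); (0, 2, 2, 0); (0, 0, 1, 1); (0, 0, 0, 3))


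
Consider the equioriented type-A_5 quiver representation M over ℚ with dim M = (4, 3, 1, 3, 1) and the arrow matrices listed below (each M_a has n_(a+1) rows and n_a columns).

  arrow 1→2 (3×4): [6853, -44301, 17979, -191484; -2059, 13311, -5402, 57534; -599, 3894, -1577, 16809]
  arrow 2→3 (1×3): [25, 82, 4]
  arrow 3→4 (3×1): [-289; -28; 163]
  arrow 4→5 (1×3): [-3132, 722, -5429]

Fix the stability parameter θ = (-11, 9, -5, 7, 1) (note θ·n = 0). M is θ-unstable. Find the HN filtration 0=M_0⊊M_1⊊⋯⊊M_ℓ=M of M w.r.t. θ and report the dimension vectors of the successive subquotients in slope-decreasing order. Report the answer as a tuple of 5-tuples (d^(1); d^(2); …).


Interval decomposition of M: I[1,1], I[1,2]^2, I[1,5], I[4,4]^2.
HN type (ℓ=5): μ^(1)=9; μ^(2)=7; μ^(3)=4; μ^(4)=2; μ^(5)=-11

((0, 2, 0, 0, 0); (0, 0, 0, 2, 0); (0, 0, 0, 1, 1); (0, 1, 1, 0, 0); (4, 0, 0, 0, 0))


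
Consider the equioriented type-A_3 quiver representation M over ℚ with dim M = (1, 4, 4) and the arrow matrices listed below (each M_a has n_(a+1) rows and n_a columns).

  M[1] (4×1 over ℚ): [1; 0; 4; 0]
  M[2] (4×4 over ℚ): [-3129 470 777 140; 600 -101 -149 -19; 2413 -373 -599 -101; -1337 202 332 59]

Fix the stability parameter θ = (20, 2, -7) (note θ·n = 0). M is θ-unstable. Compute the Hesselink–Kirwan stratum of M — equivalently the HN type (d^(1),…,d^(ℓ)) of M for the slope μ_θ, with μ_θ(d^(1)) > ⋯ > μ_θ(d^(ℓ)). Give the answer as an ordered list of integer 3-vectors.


Via rank(M_{q-1}∘⋯∘M_p): M ≅ I[1,3], I[2,3]^3.
μ_θ-semistable layers: μ^(1)=5; μ^(2)=-5/2

((1, 1, 1); (0, 3, 3))


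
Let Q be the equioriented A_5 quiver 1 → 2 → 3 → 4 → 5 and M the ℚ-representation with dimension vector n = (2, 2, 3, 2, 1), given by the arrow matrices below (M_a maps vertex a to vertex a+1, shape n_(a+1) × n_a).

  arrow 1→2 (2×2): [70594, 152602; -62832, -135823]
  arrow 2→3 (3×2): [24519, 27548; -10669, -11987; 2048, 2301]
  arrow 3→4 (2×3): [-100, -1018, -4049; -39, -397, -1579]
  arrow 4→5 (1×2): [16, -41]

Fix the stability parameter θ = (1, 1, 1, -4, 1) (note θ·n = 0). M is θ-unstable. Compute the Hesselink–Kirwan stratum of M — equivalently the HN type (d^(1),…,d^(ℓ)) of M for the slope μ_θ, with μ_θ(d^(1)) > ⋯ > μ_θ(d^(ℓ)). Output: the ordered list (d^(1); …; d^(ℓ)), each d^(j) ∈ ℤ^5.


Via rank(M_{q-1}∘⋯∘M_p): M ≅ I[1,3], I[1,5], I[3,4].
μ_θ-semistable layers: μ^(1)=1; μ^(2)=-1/4; μ^(3)=-3/2

((1, 1, 1, 0, 1); (1, 1, 1, 1, 0); (0, 0, 1, 1, 0))


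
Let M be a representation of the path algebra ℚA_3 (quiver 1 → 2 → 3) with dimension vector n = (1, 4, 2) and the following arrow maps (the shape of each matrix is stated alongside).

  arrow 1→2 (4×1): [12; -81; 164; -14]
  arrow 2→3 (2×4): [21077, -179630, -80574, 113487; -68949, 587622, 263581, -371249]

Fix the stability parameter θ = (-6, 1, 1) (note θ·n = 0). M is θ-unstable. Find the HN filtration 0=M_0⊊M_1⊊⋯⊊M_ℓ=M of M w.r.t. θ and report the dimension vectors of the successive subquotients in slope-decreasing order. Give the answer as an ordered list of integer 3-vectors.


Via rank(M_{q-1}∘⋯∘M_p): M ≅ I[1,2], I[2,2], I[2,3]^2.
μ_θ-semistable layers: μ^(1)=1; μ^(2)=-6

((0, 4, 2); (1, 0, 0))


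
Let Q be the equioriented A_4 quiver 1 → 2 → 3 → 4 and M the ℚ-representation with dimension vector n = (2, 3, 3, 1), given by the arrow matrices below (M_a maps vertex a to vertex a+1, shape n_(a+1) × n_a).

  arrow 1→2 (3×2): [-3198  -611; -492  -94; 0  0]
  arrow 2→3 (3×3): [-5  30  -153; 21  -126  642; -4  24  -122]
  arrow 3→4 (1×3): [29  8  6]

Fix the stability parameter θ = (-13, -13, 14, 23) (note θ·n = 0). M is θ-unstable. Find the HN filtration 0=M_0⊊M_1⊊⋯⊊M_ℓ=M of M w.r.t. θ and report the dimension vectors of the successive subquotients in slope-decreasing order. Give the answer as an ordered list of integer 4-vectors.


Barcode: M ≅ I[1,1], I[1,4], I[2,2], I[2,3], I[3,3]. HN layers by μ_θ (3 steps, strictly decreasing):
  μ^(1)=23; μ^(2)=14; μ^(3)=-13

((0, 0, 0, 1); (0, 0, 3, 0); (2, 3, 0, 0))


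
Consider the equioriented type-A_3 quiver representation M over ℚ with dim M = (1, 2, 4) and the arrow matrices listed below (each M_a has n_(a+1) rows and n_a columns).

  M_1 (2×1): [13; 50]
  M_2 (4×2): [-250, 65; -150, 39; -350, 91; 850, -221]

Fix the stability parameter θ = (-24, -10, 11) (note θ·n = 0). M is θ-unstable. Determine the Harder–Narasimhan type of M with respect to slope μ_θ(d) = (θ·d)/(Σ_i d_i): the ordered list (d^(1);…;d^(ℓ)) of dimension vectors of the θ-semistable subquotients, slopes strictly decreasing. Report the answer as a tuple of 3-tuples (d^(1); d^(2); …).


Interval decomposition of M: I[1,2], I[2,3], I[3,3]^3.
HN type (ℓ=3): μ^(1)=11; μ^(2)=-10; μ^(3)=-24

((0, 0, 4); (0, 2, 0); (1, 0, 0))


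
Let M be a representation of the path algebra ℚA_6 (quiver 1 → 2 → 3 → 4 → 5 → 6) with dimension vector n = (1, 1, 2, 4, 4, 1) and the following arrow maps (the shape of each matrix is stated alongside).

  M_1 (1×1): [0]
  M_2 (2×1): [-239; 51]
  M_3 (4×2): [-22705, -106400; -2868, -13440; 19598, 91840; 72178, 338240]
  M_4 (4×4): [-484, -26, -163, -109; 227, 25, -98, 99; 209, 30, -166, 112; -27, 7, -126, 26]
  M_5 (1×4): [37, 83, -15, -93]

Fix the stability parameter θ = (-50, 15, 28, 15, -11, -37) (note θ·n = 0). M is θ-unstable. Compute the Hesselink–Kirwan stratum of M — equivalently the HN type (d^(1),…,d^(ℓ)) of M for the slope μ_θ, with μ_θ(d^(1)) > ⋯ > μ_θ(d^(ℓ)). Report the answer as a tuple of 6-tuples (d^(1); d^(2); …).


Via rank(M_{q-1}∘⋯∘M_p): M ≅ I[1,1], I[2,6], I[3,3], I[4,5]^3.
μ_θ-semistable layers: μ^(1)=28; μ^(2)=2; μ^(3)=-50

((0, 0, 1, 0, 0, 0); (0, 1, 1, 4, 4, 1); (1, 0, 0, 0, 0, 0))


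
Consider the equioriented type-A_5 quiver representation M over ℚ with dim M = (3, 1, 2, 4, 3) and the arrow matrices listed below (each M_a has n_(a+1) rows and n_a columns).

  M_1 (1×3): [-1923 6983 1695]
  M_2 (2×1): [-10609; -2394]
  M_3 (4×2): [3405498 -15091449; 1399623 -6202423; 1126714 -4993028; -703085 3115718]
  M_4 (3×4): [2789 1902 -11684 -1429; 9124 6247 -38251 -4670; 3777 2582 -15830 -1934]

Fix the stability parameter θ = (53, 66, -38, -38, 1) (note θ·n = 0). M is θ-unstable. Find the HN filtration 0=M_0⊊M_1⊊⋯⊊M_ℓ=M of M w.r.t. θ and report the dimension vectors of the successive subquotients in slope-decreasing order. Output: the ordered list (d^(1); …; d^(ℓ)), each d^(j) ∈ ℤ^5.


Barcode: M ≅ I[1,1]^2, I[1,5], I[3,5], I[4,4], I[4,5]. HN layers by μ_θ (4 steps, strictly decreasing):
  μ^(1)=53; μ^(2)=44/5; μ^(3)=1; μ^(4)=-38

((2, 0, 0, 0, 0); (1, 1, 1, 1, 1); (0, 0, 0, 0, 2); (0, 0, 1, 3, 0))


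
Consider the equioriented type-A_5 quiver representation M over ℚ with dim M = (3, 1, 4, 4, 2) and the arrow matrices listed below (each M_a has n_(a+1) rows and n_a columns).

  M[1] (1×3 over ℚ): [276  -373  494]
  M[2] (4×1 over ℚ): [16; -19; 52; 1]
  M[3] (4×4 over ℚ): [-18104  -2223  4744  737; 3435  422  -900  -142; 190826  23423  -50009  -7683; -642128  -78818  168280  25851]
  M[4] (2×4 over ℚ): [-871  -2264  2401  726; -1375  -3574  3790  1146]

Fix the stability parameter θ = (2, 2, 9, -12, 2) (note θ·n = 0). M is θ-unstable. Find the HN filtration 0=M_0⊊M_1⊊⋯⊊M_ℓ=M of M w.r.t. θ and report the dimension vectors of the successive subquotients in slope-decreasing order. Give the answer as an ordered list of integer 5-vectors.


Barcode: M ≅ I[1,1]^2, I[1,4], I[3,4], I[3,5]^2. HN layers by μ_θ (3 steps, strictly decreasing):
  μ^(1)=2; μ^(2)=1/4; μ^(3)=-3/2

((2, 0, 0, 0, 2); (1, 1, 1, 1, 0); (0, 0, 3, 3, 0))


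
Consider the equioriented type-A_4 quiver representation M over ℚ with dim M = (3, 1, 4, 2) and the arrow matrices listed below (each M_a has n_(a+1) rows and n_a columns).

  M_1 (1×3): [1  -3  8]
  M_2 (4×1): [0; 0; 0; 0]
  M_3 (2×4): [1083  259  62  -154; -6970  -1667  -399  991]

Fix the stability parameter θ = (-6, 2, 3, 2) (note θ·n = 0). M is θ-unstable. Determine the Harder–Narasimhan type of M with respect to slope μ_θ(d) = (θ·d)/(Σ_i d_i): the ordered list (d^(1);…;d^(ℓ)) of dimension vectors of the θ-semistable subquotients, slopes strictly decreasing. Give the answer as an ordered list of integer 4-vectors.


Via rank(M_{q-1}∘⋯∘M_p): M ≅ I[1,1]^2, I[1,2], I[3,3]^2, I[3,4]^2.
μ_θ-semistable layers: μ^(1)=3; μ^(2)=5/2; μ^(3)=2; μ^(4)=-6

((0, 0, 2, 0); (0, 0, 2, 2); (0, 1, 0, 0); (3, 0, 0, 0))


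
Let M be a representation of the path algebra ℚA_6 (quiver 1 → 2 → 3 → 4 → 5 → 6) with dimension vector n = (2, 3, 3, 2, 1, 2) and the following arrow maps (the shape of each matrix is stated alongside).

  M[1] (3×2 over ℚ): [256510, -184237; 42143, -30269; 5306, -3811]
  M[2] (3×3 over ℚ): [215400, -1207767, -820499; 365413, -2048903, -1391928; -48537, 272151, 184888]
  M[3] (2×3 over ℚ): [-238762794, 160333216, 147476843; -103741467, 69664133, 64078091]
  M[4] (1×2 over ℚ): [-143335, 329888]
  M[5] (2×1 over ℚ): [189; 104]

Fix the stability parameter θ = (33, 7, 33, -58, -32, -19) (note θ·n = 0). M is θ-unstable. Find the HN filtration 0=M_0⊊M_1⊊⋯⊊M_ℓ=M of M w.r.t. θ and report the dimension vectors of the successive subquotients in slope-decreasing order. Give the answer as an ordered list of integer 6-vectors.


Via rank(M_{q-1}∘⋯∘M_p): M ≅ I[1,4], I[1,6], I[2,3], I[6,6].
μ_θ-semistable layers: μ^(1)=33; μ^(2)=7; μ^(3)=15/4; μ^(4)=-6; μ^(5)=-19

((0, 0, 1, 0, 0, 0); (0, 1, 0, 0, 0, 0); (1, 1, 1, 1, 0, 0); (1, 1, 1, 1, 1, 1); (0, 0, 0, 0, 0, 1))


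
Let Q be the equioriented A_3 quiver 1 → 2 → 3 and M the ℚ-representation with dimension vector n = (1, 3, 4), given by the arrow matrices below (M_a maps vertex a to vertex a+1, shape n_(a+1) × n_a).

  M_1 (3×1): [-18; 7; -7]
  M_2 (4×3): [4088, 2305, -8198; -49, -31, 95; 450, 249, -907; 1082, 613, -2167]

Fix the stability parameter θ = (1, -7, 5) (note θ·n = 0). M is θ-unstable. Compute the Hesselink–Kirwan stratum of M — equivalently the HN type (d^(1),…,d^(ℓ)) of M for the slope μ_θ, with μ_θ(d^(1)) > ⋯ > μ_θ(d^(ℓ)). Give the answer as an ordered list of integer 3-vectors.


Barcode: M ≅ I[1,3], I[2,3]^2, I[3,3]. HN layers by μ_θ (3 steps, strictly decreasing):
  μ^(1)=5; μ^(2)=-3; μ^(3)=-7

((0, 0, 4); (1, 1, 0); (0, 2, 0))


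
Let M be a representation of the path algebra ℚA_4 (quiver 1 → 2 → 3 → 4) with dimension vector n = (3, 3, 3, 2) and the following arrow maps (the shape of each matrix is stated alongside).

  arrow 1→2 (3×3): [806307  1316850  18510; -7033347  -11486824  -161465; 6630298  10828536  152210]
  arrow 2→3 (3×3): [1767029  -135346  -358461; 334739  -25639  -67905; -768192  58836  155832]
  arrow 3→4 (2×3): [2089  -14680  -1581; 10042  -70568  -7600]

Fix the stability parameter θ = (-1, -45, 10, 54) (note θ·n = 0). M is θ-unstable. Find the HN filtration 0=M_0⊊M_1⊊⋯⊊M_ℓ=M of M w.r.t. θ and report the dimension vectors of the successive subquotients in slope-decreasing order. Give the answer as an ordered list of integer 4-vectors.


Via rank(M_{q-1}∘⋯∘M_p): M ≅ I[1,1], I[1,3], I[1,4], I[2,2], I[3,4].
μ_θ-semistable layers: μ^(1)=54; μ^(2)=10; μ^(3)=-1; μ^(4)=-23; μ^(5)=-45

((0, 0, 0, 2); (0, 0, 3, 0); (1, 0, 0, 0); (2, 2, 0, 0); (0, 1, 0, 0))


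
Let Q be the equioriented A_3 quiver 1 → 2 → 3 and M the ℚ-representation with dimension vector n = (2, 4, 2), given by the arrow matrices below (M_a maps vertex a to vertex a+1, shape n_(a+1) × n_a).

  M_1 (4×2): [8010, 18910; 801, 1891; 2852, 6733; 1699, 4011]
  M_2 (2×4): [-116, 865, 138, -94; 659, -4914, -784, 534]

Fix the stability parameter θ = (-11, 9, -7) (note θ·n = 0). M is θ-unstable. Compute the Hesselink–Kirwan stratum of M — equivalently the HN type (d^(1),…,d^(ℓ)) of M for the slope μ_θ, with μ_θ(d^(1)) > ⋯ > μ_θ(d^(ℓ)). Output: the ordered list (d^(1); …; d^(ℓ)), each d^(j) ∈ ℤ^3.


Via rank(M_{q-1}∘⋯∘M_p): M ≅ I[1,2], I[1,3], I[2,2], I[2,3].
μ_θ-semistable layers: μ^(1)=9; μ^(2)=1; μ^(3)=-11

((0, 2, 0); (0, 2, 2); (2, 0, 0))


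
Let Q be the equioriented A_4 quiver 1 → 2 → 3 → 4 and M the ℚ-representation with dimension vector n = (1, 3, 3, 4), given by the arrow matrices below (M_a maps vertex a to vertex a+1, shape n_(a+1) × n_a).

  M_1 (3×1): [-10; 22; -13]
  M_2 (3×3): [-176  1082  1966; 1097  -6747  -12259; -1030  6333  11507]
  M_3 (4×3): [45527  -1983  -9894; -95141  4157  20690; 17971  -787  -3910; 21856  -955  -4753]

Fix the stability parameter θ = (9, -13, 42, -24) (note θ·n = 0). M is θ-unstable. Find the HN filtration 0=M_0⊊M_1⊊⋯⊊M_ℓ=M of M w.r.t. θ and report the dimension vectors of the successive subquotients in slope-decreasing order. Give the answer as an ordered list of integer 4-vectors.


Barcode: M ≅ I[1,4], I[2,2], I[2,4], I[3,3], I[4,4]^2. HN layers by μ_θ (5 steps, strictly decreasing):
  μ^(1)=42; μ^(2)=9; μ^(3)=-2; μ^(4)=-13; μ^(5)=-24

((0, 0, 1, 0); (0, 0, 2, 2); (1, 1, 0, 0); (0, 2, 0, 0); (0, 0, 0, 2))


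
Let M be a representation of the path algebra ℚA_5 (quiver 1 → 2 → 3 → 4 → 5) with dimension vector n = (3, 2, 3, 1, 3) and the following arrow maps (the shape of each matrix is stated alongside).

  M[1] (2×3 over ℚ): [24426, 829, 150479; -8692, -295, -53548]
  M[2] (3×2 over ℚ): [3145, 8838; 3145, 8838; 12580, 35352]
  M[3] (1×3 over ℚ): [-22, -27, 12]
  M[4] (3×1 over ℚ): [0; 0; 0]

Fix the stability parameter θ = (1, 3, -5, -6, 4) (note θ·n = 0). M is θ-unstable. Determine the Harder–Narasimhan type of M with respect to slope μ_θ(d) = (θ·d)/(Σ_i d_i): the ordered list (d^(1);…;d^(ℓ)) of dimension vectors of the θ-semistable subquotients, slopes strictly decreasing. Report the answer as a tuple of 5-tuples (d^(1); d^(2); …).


Barcode: M ≅ I[1,1], I[1,2], I[1,4], I[3,3]^2, I[5,5]^3. HN layers by μ_θ (5 steps, strictly decreasing):
  μ^(1)=4; μ^(2)=3; μ^(3)=1; μ^(4)=-7/4; μ^(5)=-5

((0, 0, 0, 0, 3); (0, 1, 0, 0, 0); (2, 0, 0, 0, 0); (1, 1, 1, 1, 0); (0, 0, 2, 0, 0))
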